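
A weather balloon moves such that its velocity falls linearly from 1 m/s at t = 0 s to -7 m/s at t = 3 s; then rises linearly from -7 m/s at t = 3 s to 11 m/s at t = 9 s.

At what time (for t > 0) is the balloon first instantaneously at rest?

t = 0.375 s

v changes sign on 0–3 s (from 1 to -7); the graph is linear there, so v = 0 at t = 0 + (-1)·(3 − 0)/(-7 − 1) = 0.375 s.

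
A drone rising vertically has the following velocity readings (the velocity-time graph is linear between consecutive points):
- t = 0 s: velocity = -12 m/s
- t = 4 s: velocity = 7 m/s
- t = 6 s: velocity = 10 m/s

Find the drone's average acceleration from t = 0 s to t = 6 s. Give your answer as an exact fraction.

Average acceleration = Δv/Δt = (10 − -12)/(6 − 0) = 11/3 m/s².

11/3 m/s²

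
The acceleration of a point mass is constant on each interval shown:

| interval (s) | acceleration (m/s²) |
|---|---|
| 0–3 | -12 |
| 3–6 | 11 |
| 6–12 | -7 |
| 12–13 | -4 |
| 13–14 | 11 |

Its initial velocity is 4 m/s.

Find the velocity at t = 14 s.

Δv equals the area under the a-t graph; then v = v₀ + Δv.
0–3 s: -12 × 3 = -36 m/s
3–6 s: 11 × 3 = 33 m/s
6–12 s: -7 × 6 = -42 m/s
12–13 s: -4 × 1 = -4 m/s
13–14 s: 11 × 1 = 11 m/s
Δv = -38 m/s, so v(14) = 4 + (-38) = -34 m/s.

-34 m/s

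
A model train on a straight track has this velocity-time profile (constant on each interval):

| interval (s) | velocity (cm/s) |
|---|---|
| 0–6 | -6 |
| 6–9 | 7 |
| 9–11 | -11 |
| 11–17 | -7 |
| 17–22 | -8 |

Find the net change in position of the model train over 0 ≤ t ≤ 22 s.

-119 cm

Net displacement equals the area under the velocity-time graph (areas below the axis count negative).
0–6 s: -6 × 6 = -36 cm
6–9 s: 7 × 3 = 21 cm
9–11 s: -11 × 2 = -22 cm
11–17 s: -7 × 6 = -42 cm
17–22 s: -8 × 5 = -40 cm
Net displacement = -119 cm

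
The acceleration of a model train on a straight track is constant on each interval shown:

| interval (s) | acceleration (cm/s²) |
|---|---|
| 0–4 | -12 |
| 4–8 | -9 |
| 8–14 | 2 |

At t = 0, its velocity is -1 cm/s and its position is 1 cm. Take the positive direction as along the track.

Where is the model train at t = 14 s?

On each constant-a segment, Δv = aΔt and Δx = v₀Δt + ½aΔt²; chain segment to segment.
0–4 s: v starts -1 cm/s; Δx = -1·4 + ½·-12·4² = -100 cm; v ends -49 cm/s.
4–8 s: v starts -49 cm/s; Δx = -49·4 + ½·-9·4² = -268 cm; v ends -85 cm/s.
8–14 s: v starts -85 cm/s; Δx = -85·6 + ½·2·6² = -474 cm; v ends -73 cm/s.
x(14) = 1 + Σ Δx = -841 cm.

-841 cm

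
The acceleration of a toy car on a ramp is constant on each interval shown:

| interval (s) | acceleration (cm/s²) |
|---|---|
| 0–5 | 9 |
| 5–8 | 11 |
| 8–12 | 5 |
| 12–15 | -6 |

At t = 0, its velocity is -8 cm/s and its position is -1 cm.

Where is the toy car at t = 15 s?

795 cm

On each constant-a segment, Δv = aΔt and Δx = v₀Δt + ½aΔt²; chain segment to segment.
0–5 s: v starts -8 cm/s; Δx = -8·5 + ½·9·5² = 72.5 cm; v ends 37 cm/s.
5–8 s: v starts 37 cm/s; Δx = 37·3 + ½·11·3² = 160.5 cm; v ends 70 cm/s.
8–12 s: v starts 70 cm/s; Δx = 70·4 + ½·5·4² = 320 cm; v ends 90 cm/s.
12–15 s: v starts 90 cm/s; Δx = 90·3 + ½·-6·3² = 243 cm; v ends 72 cm/s.
x(15) = -1 + Σ Δx = 795 cm.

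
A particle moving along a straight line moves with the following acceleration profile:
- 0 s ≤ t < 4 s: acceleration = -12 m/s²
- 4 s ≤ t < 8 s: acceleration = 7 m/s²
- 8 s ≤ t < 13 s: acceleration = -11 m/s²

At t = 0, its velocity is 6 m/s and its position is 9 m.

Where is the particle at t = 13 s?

On each constant-a segment, Δv = aΔt and Δx = v₀Δt + ½aΔt²; chain segment to segment.
0–4 s: v starts 6 m/s; Δx = 6·4 + ½·-12·4² = -72 m; v ends -42 m/s.
4–8 s: v starts -42 m/s; Δx = -42·4 + ½·7·4² = -112 m; v ends -14 m/s.
8–13 s: v starts -14 m/s; Δx = -14·5 + ½·-11·5² = -207.5 m; v ends -69 m/s.
x(13) = 9 + Σ Δx = -382.5 m.

-382.5 m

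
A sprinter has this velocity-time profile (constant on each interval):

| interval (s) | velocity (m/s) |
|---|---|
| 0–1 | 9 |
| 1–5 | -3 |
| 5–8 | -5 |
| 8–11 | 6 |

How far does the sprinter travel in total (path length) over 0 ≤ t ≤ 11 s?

54 m

Distance (not displacement) is the total path length: add the absolute areas under v-t.
0–1 s: |9| × 1 = 9 m
1–5 s: |-3| × 4 = 12 m
5–8 s: |-5| × 3 = 15 m
8–11 s: |6| × 3 = 18 m
Total distance = 54 m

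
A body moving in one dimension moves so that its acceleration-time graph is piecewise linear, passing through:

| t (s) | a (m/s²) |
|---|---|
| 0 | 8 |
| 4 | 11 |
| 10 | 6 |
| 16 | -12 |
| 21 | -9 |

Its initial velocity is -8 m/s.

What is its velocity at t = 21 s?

Δv equals the area under the a-t graph; then v = v₀ + Δv.
0–4 s: ½(8 + 11)(4) = 38 m/s
4–10 s: ½(11 + 6)(6) = 51 m/s
10–16 s: ½(6 + -12)(6) = -18 m/s
16–21 s: ½(-12 + -9)(5) = -52.5 m/s
Δv = 18.5 m/s, so v(21) = -8 + (18.5) = 10.5 m/s.

10.5 m/s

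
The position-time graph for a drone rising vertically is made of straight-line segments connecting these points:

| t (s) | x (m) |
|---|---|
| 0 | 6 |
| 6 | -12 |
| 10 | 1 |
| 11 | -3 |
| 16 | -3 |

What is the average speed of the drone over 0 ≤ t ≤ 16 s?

2.1875 m/s

Average speed = (total path length)/(elapsed time); on a piecewise-linear x-t graph the path length is Σ|Δx|.
0–6 s: |Δx| = |-12 − 6| = 18 m
6–10 s: |Δx| = |1 − -12| = 13 m
10–11 s: |Δx| = |-3 − 1| = 4 m
11–16 s: |Δx| = |-3 − -3| = 0 m
Total path = 35 m; average speed = 35/16 = 2.1875 m/s.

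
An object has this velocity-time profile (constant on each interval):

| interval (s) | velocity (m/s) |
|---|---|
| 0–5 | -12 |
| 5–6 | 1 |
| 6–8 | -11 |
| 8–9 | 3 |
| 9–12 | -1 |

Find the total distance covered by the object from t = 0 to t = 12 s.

89 m

Total distance travelled is ∫|v| dt — sum the magnitudes of each area piece.
0–5 s: |-12| × 5 = 60 m
5–6 s: |1| × 1 = 1 m
6–8 s: |-11| × 2 = 22 m
8–9 s: |3| × 1 = 3 m
9–12 s: |-1| × 3 = 3 m
Total distance = 89 m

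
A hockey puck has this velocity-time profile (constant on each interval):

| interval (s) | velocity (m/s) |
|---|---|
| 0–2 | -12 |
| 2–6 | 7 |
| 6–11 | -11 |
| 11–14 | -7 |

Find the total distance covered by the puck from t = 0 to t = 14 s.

Total distance travelled is ∫|v| dt — sum the magnitudes of each area piece.
0–2 s: |-12| × 2 = 24 m
2–6 s: |7| × 4 = 28 m
6–11 s: |-11| × 5 = 55 m
11–14 s: |-7| × 3 = 21 m
Total distance = 128 m

128 m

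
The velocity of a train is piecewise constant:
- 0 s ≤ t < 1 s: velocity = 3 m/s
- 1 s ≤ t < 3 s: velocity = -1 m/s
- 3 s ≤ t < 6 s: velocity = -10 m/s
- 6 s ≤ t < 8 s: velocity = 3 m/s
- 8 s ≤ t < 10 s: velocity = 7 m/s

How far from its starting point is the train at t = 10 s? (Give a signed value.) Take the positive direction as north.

Displacement is the signed area under the v-t curve.
0–1 s: 3 × 1 = 3 m
1–3 s: -1 × 2 = -2 m
3–6 s: -10 × 3 = -30 m
6–8 s: 3 × 2 = 6 m
8–10 s: 7 × 2 = 14 m
Net displacement = -9 m

-9 m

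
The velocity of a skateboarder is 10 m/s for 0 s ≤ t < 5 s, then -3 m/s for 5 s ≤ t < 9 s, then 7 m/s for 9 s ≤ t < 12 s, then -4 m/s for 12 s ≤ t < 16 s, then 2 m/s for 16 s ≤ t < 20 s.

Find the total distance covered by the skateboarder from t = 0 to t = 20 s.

107 m

Distance (not displacement) is the total path length: add the absolute areas under v-t.
0–5 s: |10| × 5 = 50 m
5–9 s: |-3| × 4 = 12 m
9–12 s: |7| × 3 = 21 m
12–16 s: |-4| × 4 = 16 m
16–20 s: |2| × 4 = 8 m
Total distance = 107 m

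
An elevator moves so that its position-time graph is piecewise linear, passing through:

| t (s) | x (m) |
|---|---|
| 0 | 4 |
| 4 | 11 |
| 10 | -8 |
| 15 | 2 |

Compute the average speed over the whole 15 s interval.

Average speed = (total path length)/(elapsed time); on a piecewise-linear x-t graph the path length is Σ|Δx|.
0–4 s: |Δx| = |11 − 4| = 7 m
4–10 s: |Δx| = |-8 − 11| = 19 m
10–15 s: |Δx| = |2 − -8| = 10 m
Total path = 36 m; average speed = 36/15 = 2.4 m/s.

2.4 m/s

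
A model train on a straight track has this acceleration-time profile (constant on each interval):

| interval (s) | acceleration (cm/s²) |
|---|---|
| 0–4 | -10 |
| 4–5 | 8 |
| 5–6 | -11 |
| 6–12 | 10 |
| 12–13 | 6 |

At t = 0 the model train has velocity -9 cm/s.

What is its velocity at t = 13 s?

Δv equals the area under the a-t graph; then v = v₀ + Δv.
0–4 s: -10 × 4 = -40 cm/s
4–5 s: 8 × 1 = 8 cm/s
5–6 s: -11 × 1 = -11 cm/s
6–12 s: 10 × 6 = 60 cm/s
12–13 s: 6 × 1 = 6 cm/s
Δv = 23 cm/s, so v(13) = -9 + (23) = 14 cm/s.

14 cm/s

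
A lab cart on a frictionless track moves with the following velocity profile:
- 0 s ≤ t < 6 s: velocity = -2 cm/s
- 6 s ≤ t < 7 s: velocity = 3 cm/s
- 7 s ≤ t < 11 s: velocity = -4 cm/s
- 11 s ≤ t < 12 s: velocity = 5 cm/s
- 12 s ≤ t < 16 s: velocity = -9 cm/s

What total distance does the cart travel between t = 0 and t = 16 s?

Distance (not displacement) is the total path length: add the absolute areas under v-t.
0–6 s: |-2| × 6 = 12 cm
6–7 s: |3| × 1 = 3 cm
7–11 s: |-4| × 4 = 16 cm
11–12 s: |5| × 1 = 5 cm
12–16 s: |-9| × 4 = 36 cm
Total distance = 72 cm

72 cm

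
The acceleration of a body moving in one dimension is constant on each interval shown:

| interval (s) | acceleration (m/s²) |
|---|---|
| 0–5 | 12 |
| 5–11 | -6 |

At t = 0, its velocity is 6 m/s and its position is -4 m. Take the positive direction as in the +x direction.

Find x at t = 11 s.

On each constant-a segment, Δv = aΔt and Δx = v₀Δt + ½aΔt²; chain segment to segment.
0–5 s: v starts 6 m/s; Δx = 6·5 + ½·12·5² = 180 m; v ends 66 m/s.
5–11 s: v starts 66 m/s; Δx = 66·6 + ½·-6·6² = 288 m; v ends 30 m/s.
x(11) = -4 + Σ Δx = 464 m.

464 m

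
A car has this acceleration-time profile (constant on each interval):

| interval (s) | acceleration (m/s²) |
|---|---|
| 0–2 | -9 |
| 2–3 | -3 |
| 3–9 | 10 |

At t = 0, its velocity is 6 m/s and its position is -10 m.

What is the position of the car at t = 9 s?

On each constant-a segment, Δv = aΔt and Δx = v₀Δt + ½aΔt²; chain segment to segment.
0–2 s: v starts 6 m/s; Δx = 6·2 + ½·-9·2² = -6 m; v ends -12 m/s.
2–3 s: v starts -12 m/s; Δx = -12·1 + ½·-3·1² = -13.5 m; v ends -15 m/s.
3–9 s: v starts -15 m/s; Δx = -15·6 + ½·10·6² = 90 m; v ends 45 m/s.
x(9) = -10 + Σ Δx = 60.5 m.

60.5 m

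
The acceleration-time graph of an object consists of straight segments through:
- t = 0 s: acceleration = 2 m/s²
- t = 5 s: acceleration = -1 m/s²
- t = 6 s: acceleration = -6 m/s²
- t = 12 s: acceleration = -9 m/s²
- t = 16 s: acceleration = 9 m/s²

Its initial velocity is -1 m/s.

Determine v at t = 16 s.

-47 m/s

Δv equals the area under the a-t graph; then v = v₀ + Δv.
0–5 s: ½(2 + -1)(5) = 2.5 m/s
5–6 s: ½(-1 + -6)(1) = -3.5 m/s
6–12 s: ½(-6 + -9)(6) = -45 m/s
12–16 s: ½(-9 + 9)(4) = 0 m/s
Δv = -46 m/s, so v(16) = -1 + (-46) = -47 m/s.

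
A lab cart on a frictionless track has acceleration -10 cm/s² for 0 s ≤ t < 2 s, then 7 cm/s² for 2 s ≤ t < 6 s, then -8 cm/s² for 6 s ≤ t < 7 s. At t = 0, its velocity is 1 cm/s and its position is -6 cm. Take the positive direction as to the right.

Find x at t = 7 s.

-39 cm

On each constant-a segment, Δv = aΔt and Δx = v₀Δt + ½aΔt²; chain segment to segment.
0–2 s: v starts 1 cm/s; Δx = 1·2 + ½·-10·2² = -18 cm; v ends -19 cm/s.
2–6 s: v starts -19 cm/s; Δx = -19·4 + ½·7·4² = -20 cm; v ends 9 cm/s.
6–7 s: v starts 9 cm/s; Δx = 9·1 + ½·-8·1² = 5 cm; v ends 1 cm/s.
x(7) = -6 + Σ Δx = -39 cm.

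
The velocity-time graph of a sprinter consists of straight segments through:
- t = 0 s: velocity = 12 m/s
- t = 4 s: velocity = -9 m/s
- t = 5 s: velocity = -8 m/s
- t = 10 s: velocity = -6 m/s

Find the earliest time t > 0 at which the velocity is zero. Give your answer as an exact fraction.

t = 16/7 s

v changes sign on 0–4 s (from 12 to -9); the graph is linear there, so v = 0 at t = 0 + (-12)·(4 − 0)/(-9 − 12) = 16/7 s.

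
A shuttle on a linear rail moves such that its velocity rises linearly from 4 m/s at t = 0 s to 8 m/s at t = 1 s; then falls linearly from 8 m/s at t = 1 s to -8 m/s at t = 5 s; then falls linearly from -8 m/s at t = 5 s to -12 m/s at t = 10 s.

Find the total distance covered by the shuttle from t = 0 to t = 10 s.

Distance (not displacement) is the total path length: add the absolute areas under v-t.
0–1 s: |½(4 + 8)(1)| = 6 m
1–5 s: v = 0 at t = 3 s; triangle areas 8 + 8 = 16 m
5–10 s: |½(-8 + -12)(5)| = 50 m
Total distance = 72 m

72 m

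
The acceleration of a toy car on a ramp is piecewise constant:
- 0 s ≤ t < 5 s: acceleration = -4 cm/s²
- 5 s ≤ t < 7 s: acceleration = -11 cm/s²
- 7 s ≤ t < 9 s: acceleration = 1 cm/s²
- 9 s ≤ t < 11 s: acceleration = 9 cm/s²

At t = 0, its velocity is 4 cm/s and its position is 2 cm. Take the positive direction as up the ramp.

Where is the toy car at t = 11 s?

On each constant-a segment, Δv = aΔt and Δx = v₀Δt + ½aΔt²; chain segment to segment.
0–5 s: v starts 4 cm/s; Δx = 4·5 + ½·-4·5² = -30 cm; v ends -16 cm/s.
5–7 s: v starts -16 cm/s; Δx = -16·2 + ½·-11·2² = -54 cm; v ends -38 cm/s.
7–9 s: v starts -38 cm/s; Δx = -38·2 + ½·1·2² = -74 cm; v ends -36 cm/s.
9–11 s: v starts -36 cm/s; Δx = -36·2 + ½·9·2² = -54 cm; v ends -18 cm/s.
x(11) = 2 + Σ Δx = -210 cm.

-210 cm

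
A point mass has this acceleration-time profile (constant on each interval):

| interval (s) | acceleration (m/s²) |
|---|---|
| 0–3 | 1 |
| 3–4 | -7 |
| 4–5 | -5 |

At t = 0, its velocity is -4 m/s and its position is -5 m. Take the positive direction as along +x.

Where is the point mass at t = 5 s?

-27.5 m

On each constant-a segment, Δv = aΔt and Δx = v₀Δt + ½aΔt²; chain segment to segment.
0–3 s: v starts -4 m/s; Δx = -4·3 + ½·1·3² = -7.5 m; v ends -1 m/s.
3–4 s: v starts -1 m/s; Δx = -1·1 + ½·-7·1² = -4.5 m; v ends -8 m/s.
4–5 s: v starts -8 m/s; Δx = -8·1 + ½·-5·1² = -10.5 m; v ends -13 m/s.
x(5) = -5 + Σ Δx = -27.5 m.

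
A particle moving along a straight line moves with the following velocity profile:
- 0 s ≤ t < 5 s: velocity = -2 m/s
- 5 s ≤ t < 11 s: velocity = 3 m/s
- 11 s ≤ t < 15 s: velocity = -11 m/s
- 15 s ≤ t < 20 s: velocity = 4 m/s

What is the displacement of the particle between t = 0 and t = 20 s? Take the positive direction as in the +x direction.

-16 m

Net displacement equals the area under the velocity-time graph (areas below the axis count negative).
0–5 s: -2 × 5 = -10 m
5–11 s: 3 × 6 = 18 m
11–15 s: -11 × 4 = -44 m
15–20 s: 4 × 5 = 20 m
Net displacement = -16 m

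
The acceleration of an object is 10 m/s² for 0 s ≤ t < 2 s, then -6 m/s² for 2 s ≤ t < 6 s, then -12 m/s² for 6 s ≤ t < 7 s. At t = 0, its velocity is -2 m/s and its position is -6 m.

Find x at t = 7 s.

On each constant-a segment, Δv = aΔt and Δx = v₀Δt + ½aΔt²; chain segment to segment.
0–2 s: v starts -2 m/s; Δx = -2·2 + ½·10·2² = 16 m; v ends 18 m/s.
2–6 s: v starts 18 m/s; Δx = 18·4 + ½·-6·4² = 24 m; v ends -6 m/s.
6–7 s: v starts -6 m/s; Δx = -6·1 + ½·-12·1² = -12 m; v ends -18 m/s.
x(7) = -6 + Σ Δx = 22 m.

22 m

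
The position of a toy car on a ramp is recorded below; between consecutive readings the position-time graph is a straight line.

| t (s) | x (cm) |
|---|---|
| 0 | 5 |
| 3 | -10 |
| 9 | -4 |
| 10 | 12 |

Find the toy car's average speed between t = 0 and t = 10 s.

3.7 cm/s

Average speed = (total path length)/(elapsed time); on a piecewise-linear x-t graph the path length is Σ|Δx|.
0–3 s: |Δx| = |-10 − 5| = 15 cm
3–9 s: |Δx| = |-4 − -10| = 6 cm
9–10 s: |Δx| = |12 − -4| = 16 cm
Total path = 37 cm; average speed = 37/10 = 3.7 cm/s.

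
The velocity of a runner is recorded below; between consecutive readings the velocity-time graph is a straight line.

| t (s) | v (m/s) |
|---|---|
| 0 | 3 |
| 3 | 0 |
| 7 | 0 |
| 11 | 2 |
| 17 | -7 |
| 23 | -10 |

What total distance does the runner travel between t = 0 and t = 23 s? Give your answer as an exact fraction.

463/6 m

Distance (not displacement) is the total path length: add the absolute areas under v-t.
0–3 s: |½(3 + 0)(3)| = 4.5 m
3–7 s: |0| × 4 = 0 m
7–11 s: |½(0 + 2)(4)| = 4 m
11–17 s: v = 0 at t = 37/3 s; triangle areas 4/3 + 49/3 = 53/3 m
17–23 s: |½(-7 + -10)(6)| = 51 m
Total distance = 463/6 m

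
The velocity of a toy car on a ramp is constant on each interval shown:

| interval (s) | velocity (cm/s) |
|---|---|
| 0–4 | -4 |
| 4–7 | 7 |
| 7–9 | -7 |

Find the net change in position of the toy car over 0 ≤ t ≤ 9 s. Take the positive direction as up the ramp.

-9 cm

Net displacement equals the area under the velocity-time graph (areas below the axis count negative).
0–4 s: -4 × 4 = -16 cm
4–7 s: 7 × 3 = 21 cm
7–9 s: -7 × 2 = -14 cm
Net displacement = -9 cm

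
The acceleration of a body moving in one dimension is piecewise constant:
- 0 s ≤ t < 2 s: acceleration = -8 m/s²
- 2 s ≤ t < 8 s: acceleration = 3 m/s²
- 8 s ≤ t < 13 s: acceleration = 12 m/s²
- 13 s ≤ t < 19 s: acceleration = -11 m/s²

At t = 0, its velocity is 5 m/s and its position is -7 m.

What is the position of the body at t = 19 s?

On each constant-a segment, Δv = aΔt and Δx = v₀Δt + ½aΔt²; chain segment to segment.
0–2 s: v starts 5 m/s; Δx = 5·2 + ½·-8·2² = -6 m; v ends -11 m/s.
2–8 s: v starts -11 m/s; Δx = -11·6 + ½·3·6² = -12 m; v ends 7 m/s.
8–13 s: v starts 7 m/s; Δx = 7·5 + ½·12·5² = 185 m; v ends 67 m/s.
13–19 s: v starts 67 m/s; Δx = 67·6 + ½·-11·6² = 204 m; v ends 1 m/s.
x(19) = -7 + Σ Δx = 364 m.

364 m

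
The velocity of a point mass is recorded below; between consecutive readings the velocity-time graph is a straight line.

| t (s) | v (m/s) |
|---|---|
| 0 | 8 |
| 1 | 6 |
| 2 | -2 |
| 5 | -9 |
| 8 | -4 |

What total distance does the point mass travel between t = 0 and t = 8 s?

Total distance travelled is ∫|v| dt — sum the magnitudes of each area piece.
0–1 s: |½(8 + 6)(1)| = 7 m
1–2 s: v = 0 at t = 1.75 s; triangle areas 2.25 + 0.25 = 2.5 m
2–5 s: |½(-2 + -9)(3)| = 16.5 m
5–8 s: |½(-9 + -4)(3)| = 19.5 m
Total distance = 45.5 m

45.5 m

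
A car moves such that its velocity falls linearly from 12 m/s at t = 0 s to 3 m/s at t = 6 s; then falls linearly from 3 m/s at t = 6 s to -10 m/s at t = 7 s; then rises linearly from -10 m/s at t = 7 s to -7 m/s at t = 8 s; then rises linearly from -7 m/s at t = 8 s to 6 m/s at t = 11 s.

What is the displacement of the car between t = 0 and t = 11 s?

31.5 m

Net displacement equals the area under the velocity-time graph (areas below the axis count negative).
0–6 s: ½(12 + 3)(6) = 45 m
6–7 s: ½(3 + -10)(1) = -3.5 m
7–8 s: ½(-10 + -7)(1) = -8.5 m
8–11 s: ½(-7 + 6)(3) = -1.5 m
Net displacement = 31.5 m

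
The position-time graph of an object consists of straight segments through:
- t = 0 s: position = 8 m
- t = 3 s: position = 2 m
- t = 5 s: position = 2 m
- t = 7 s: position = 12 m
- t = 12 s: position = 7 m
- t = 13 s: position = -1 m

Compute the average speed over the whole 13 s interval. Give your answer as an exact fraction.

29/13 m/s

Average speed = (total path length)/(elapsed time); on a piecewise-linear x-t graph the path length is Σ|Δx|.
0–3 s: |Δx| = |2 − 8| = 6 m
3–5 s: |Δx| = |2 − 2| = 0 m
5–7 s: |Δx| = |12 − 2| = 10 m
7–12 s: |Δx| = |7 − 12| = 5 m
12–13 s: |Δx| = |-1 − 7| = 8 m
Total path = 29 m; average speed = 29/13 = 29/13 m/s.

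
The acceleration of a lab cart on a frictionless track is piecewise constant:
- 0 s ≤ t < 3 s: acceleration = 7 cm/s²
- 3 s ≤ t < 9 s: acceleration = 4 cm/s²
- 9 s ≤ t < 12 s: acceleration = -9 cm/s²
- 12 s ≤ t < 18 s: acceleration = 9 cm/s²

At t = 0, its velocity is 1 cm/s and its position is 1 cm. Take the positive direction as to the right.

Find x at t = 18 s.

On each constant-a segment, Δv = aΔt and Δx = v₀Δt + ½aΔt²; chain segment to segment.
0–3 s: v starts 1 cm/s; Δx = 1·3 + ½·7·3² = 34.5 cm; v ends 22 cm/s.
3–9 s: v starts 22 cm/s; Δx = 22·6 + ½·4·6² = 204 cm; v ends 46 cm/s.
9–12 s: v starts 46 cm/s; Δx = 46·3 + ½·-9·3² = 97.5 cm; v ends 19 cm/s.
12–18 s: v starts 19 cm/s; Δx = 19·6 + ½·9·6² = 276 cm; v ends 73 cm/s.
x(18) = 1 + Σ Δx = 613 cm.

613 cm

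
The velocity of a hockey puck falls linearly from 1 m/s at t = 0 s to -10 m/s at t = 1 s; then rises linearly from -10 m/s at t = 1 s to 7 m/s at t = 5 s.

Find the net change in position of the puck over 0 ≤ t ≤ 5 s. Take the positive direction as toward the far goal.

-10.5 m

Displacement is the signed area under the v-t curve.
0–1 s: ½(1 + -10)(1) = -4.5 m
1–5 s: ½(-10 + 7)(4) = -6 m
Net displacement = -10.5 m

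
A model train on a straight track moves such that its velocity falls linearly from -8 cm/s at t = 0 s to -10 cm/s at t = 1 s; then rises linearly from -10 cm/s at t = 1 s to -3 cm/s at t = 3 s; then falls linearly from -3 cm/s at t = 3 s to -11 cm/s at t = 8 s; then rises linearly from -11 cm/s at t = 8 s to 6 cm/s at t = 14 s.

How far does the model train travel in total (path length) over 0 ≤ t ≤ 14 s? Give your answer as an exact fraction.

Total distance travelled is ∫|v| dt — sum the magnitudes of each area piece.
0–1 s: |½(-8 + -10)(1)| = 9 cm
1–3 s: |½(-10 + -3)(2)| = 13 cm
3–8 s: |½(-3 + -11)(5)| = 35 cm
8–14 s: v = 0 at t = 202/17 s; triangle areas 363/17 + 108/17 = 471/17 cm
Total distance = 1440/17 cm

1440/17 cm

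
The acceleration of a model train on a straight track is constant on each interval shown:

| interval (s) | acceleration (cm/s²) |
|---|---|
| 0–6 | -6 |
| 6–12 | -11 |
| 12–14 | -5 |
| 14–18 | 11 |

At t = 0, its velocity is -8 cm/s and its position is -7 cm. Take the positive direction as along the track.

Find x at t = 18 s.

-1247 cm

On each constant-a segment, Δv = aΔt and Δx = v₀Δt + ½aΔt²; chain segment to segment.
0–6 s: v starts -8 cm/s; Δx = -8·6 + ½·-6·6² = -156 cm; v ends -44 cm/s.
6–12 s: v starts -44 cm/s; Δx = -44·6 + ½·-11·6² = -462 cm; v ends -110 cm/s.
12–14 s: v starts -110 cm/s; Δx = -110·2 + ½·-5·2² = -230 cm; v ends -120 cm/s.
14–18 s: v starts -120 cm/s; Δx = -120·4 + ½·11·4² = -392 cm; v ends -76 cm/s.
x(18) = -7 + Σ Δx = -1247 cm.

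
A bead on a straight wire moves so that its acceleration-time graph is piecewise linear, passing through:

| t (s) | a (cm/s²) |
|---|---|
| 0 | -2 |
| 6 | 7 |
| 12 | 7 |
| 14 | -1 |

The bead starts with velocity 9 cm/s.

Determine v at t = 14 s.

72 cm/s

Δv equals the area under the a-t graph; then v = v₀ + Δv.
0–6 s: ½(-2 + 7)(6) = 15 cm/s
6–12 s: 7 × 6 = 42 cm/s
12–14 s: ½(7 + -1)(2) = 6 cm/s
Δv = 63 cm/s, so v(14) = 9 + (63) = 72 cm/s.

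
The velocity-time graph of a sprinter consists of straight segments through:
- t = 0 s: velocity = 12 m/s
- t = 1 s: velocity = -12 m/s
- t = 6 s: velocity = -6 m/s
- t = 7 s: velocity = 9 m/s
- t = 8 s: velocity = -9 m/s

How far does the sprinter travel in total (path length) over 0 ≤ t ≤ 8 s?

Total distance travelled is ∫|v| dt — sum the magnitudes of each area piece.
0–1 s: v = 0 at t = 0.5 s; triangle areas 3 + 3 = 6 m
1–6 s: |½(-12 + -6)(5)| = 45 m
6–7 s: v = 0 at t = 6.4 s; triangle areas 1.2 + 2.7 = 3.9 m
7–8 s: v = 0 at t = 7.5 s; triangle areas 2.25 + 2.25 = 4.5 m
Total distance = 59.4 m

59.4 m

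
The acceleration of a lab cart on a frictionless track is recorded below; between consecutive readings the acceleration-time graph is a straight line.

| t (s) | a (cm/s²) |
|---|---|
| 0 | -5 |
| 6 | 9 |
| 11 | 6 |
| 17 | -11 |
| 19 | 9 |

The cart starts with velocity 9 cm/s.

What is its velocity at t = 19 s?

Δv equals the area under the a-t graph; then v = v₀ + Δv.
0–6 s: ½(-5 + 9)(6) = 12 cm/s
6–11 s: ½(9 + 6)(5) = 37.5 cm/s
11–17 s: ½(6 + -11)(6) = -15 cm/s
17–19 s: ½(-11 + 9)(2) = -2 cm/s
Δv = 32.5 cm/s, so v(19) = 9 + (32.5) = 41.5 cm/s.

41.5 cm/s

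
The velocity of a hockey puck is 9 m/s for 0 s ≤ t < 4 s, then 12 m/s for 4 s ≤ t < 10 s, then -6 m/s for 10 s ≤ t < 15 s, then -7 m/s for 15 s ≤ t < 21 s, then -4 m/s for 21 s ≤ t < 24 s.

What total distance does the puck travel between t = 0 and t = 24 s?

192 m

Distance (not displacement) is the total path length: add the absolute areas under v-t.
0–4 s: |9| × 4 = 36 m
4–10 s: |12| × 6 = 72 m
10–15 s: |-6| × 5 = 30 m
15–21 s: |-7| × 6 = 42 m
21–24 s: |-4| × 3 = 12 m
Total distance = 192 m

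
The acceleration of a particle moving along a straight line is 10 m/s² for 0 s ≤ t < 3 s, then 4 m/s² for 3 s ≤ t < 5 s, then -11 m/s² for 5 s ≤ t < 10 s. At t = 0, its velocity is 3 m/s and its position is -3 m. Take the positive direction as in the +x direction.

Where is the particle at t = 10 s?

192.5 m

On each constant-a segment, Δv = aΔt and Δx = v₀Δt + ½aΔt²; chain segment to segment.
0–3 s: v starts 3 m/s; Δx = 3·3 + ½·10·3² = 54 m; v ends 33 m/s.
3–5 s: v starts 33 m/s; Δx = 33·2 + ½·4·2² = 74 m; v ends 41 m/s.
5–10 s: v starts 41 m/s; Δx = 41·5 + ½·-11·5² = 67.5 m; v ends -14 m/s.
x(10) = -3 + Σ Δx = 192.5 m.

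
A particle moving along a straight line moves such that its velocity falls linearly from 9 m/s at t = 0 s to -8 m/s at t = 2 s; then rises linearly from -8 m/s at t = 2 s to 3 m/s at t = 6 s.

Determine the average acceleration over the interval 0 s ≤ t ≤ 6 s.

-1 m/s²

Average acceleration = Δv/Δt = (3 − 9)/(6 − 0) = -1 m/s².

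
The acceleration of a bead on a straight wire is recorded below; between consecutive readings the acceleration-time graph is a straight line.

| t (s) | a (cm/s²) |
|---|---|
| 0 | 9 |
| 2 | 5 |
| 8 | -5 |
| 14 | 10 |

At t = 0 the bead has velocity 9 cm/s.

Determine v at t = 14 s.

38 cm/s

Δv equals the area under the a-t graph; then v = v₀ + Δv.
0–2 s: ½(9 + 5)(2) = 14 cm/s
2–8 s: ½(5 + -5)(6) = 0 cm/s
8–14 s: ½(-5 + 10)(6) = 15 cm/s
Δv = 29 cm/s, so v(14) = 9 + (29) = 38 cm/s.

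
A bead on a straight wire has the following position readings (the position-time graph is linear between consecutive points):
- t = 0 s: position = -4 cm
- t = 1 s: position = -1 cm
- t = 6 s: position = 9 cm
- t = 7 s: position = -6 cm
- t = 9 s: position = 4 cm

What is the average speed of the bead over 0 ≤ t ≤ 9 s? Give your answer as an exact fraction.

Average speed = (total path length)/(elapsed time); on a piecewise-linear x-t graph the path length is Σ|Δx|.
0–1 s: |Δx| = |-1 − -4| = 3 cm
1–6 s: |Δx| = |9 − -1| = 10 cm
6–7 s: |Δx| = |-6 − 9| = 15 cm
7–9 s: |Δx| = |4 − -6| = 10 cm
Total path = 38 cm; average speed = 38/9 = 38/9 cm/s.

38/9 cm/s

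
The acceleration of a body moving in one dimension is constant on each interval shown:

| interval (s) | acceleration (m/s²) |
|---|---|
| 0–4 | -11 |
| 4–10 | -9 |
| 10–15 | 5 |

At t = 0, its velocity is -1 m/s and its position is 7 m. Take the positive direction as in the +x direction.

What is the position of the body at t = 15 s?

On each constant-a segment, Δv = aΔt and Δx = v₀Δt + ½aΔt²; chain segment to segment.
0–4 s: v starts -1 m/s; Δx = -1·4 + ½·-11·4² = -92 m; v ends -45 m/s.
4–10 s: v starts -45 m/s; Δx = -45·6 + ½·-9·6² = -432 m; v ends -99 m/s.
10–15 s: v starts -99 m/s; Δx = -99·5 + ½·5·5² = -432.5 m; v ends -74 m/s.
x(15) = 7 + Σ Δx = -949.5 m.

-949.5 m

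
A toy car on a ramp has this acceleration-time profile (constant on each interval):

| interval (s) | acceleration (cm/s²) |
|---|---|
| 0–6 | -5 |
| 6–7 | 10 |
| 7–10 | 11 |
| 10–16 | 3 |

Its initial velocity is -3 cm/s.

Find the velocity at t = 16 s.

28 cm/s

Δv equals the area under the a-t graph; then v = v₀ + Δv.
0–6 s: -5 × 6 = -30 cm/s
6–7 s: 10 × 1 = 10 cm/s
7–10 s: 11 × 3 = 33 cm/s
10–16 s: 3 × 6 = 18 cm/s
Δv = 31 cm/s, so v(16) = -3 + (31) = 28 cm/s.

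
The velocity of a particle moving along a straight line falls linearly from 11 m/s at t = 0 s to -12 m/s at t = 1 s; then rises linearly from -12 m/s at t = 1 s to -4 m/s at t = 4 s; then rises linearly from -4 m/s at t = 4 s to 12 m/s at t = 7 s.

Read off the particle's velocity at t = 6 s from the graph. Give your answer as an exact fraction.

On 4–7 s the graph is linear from -4 to 12 m/s: v(6) = -4 + (12 − -4)·(6 − 4)/(7 − 4) = 20/3 m/s.

20/3 m/s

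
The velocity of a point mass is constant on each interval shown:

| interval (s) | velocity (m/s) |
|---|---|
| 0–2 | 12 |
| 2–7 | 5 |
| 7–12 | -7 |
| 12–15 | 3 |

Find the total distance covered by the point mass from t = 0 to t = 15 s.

Distance (not displacement) is the total path length: add the absolute areas under v-t.
0–2 s: |12| × 2 = 24 m
2–7 s: |5| × 5 = 25 m
7–12 s: |-7| × 5 = 35 m
12–15 s: |3| × 3 = 9 m
Total distance = 93 m

93 m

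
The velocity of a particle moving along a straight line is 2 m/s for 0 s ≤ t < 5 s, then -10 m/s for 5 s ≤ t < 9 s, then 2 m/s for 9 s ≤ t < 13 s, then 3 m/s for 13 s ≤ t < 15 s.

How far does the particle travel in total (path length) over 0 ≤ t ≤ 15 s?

64 m

Distance (not displacement) is the total path length: add the absolute areas under v-t.
0–5 s: |2| × 5 = 10 m
5–9 s: |-10| × 4 = 40 m
9–13 s: |2| × 4 = 8 m
13–15 s: |3| × 2 = 6 m
Total distance = 64 m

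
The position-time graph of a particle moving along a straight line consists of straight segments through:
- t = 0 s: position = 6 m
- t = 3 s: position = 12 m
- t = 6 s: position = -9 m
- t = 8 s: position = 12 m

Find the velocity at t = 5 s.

-7 m/s

Velocity is the slope of the x-t graph on 3–6 s: (-9 − 12)/(6 − 3) = -7 m/s.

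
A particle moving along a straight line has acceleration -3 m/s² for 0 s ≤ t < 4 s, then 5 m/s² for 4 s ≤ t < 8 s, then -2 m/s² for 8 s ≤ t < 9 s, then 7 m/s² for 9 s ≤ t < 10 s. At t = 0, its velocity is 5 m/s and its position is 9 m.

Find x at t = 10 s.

43.5 m

On each constant-a segment, Δv = aΔt and Δx = v₀Δt + ½aΔt²; chain segment to segment.
0–4 s: v starts 5 m/s; Δx = 5·4 + ½·-3·4² = -4 m; v ends -7 m/s.
4–8 s: v starts -7 m/s; Δx = -7·4 + ½·5·4² = 12 m; v ends 13 m/s.
8–9 s: v starts 13 m/s; Δx = 13·1 + ½·-2·1² = 12 m; v ends 11 m/s.
9–10 s: v starts 11 m/s; Δx = 11·1 + ½·7·1² = 14.5 m; v ends 18 m/s.
x(10) = 9 + Σ Δx = 43.5 m.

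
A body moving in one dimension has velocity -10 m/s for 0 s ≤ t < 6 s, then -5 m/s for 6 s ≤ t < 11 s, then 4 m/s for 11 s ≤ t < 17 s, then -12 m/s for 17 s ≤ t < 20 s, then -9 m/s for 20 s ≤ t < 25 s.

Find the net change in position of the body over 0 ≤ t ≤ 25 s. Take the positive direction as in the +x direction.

-142 m

Displacement is the signed area under the v-t curve.
0–6 s: -10 × 6 = -60 m
6–11 s: -5 × 5 = -25 m
11–17 s: 4 × 6 = 24 m
17–20 s: -12 × 3 = -36 m
20–25 s: -9 × 5 = -45 m
Net displacement = -142 m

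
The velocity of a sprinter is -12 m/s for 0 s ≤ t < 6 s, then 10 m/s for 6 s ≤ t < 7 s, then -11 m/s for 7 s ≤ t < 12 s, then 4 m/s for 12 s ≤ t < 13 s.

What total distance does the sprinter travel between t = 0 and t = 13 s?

Total distance travelled is ∫|v| dt — sum the magnitudes of each area piece.
0–6 s: |-12| × 6 = 72 m
6–7 s: |10| × 1 = 10 m
7–12 s: |-11| × 5 = 55 m
12–13 s: |4| × 1 = 4 m
Total distance = 141 m

141 m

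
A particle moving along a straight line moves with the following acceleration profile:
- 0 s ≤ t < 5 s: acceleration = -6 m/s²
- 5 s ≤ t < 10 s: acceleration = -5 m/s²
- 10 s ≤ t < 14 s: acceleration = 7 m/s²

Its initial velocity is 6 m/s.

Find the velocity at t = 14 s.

-21 m/s

Δv equals the area under the a-t graph; then v = v₀ + Δv.
0–5 s: -6 × 5 = -30 m/s
5–10 s: -5 × 5 = -25 m/s
10–14 s: 7 × 4 = 28 m/s
Δv = -27 m/s, so v(14) = 6 + (-27) = -21 m/s.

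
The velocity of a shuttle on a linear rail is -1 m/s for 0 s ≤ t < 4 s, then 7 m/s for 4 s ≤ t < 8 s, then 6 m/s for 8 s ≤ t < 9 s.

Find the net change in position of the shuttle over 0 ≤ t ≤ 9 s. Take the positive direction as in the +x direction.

Displacement is the signed area under the v-t curve.
0–4 s: -1 × 4 = -4 m
4–8 s: 7 × 4 = 28 m
8–9 s: 6 × 1 = 6 m
Net displacement = 30 m

30 m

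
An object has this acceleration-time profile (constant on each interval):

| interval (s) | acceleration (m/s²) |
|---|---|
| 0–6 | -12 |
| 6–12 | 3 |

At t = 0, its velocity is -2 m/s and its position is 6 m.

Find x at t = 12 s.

On each constant-a segment, Δv = aΔt and Δx = v₀Δt + ½aΔt²; chain segment to segment.
0–6 s: v starts -2 m/s; Δx = -2·6 + ½·-12·6² = -228 m; v ends -74 m/s.
6–12 s: v starts -74 m/s; Δx = -74·6 + ½·3·6² = -390 m; v ends -56 m/s.
x(12) = 6 + Σ Δx = -612 m.

-612 m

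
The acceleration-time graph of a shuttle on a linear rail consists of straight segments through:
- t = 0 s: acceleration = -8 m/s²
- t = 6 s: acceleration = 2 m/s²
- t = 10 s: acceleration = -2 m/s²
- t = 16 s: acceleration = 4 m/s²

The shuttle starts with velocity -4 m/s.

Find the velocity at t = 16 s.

-16 m/s

Δv equals the area under the a-t graph; then v = v₀ + Δv.
0–6 s: ½(-8 + 2)(6) = -18 m/s
6–10 s: ½(2 + -2)(4) = 0 m/s
10–16 s: ½(-2 + 4)(6) = 6 m/s
Δv = -12 m/s, so v(16) = -4 + (-12) = -16 m/s.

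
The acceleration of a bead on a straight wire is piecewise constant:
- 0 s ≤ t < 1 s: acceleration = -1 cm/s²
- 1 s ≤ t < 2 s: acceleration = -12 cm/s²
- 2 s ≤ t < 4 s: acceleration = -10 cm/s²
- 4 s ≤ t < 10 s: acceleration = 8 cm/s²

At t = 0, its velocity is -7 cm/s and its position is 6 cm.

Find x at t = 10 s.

On each constant-a segment, Δv = aΔt and Δx = v₀Δt + ½aΔt²; chain segment to segment.
0–1 s: v starts -7 cm/s; Δx = -7·1 + ½·-1·1² = -7.5 cm; v ends -8 cm/s.
1–2 s: v starts -8 cm/s; Δx = -8·1 + ½·-12·1² = -14 cm; v ends -20 cm/s.
2–4 s: v starts -20 cm/s; Δx = -20·2 + ½·-10·2² = -60 cm; v ends -40 cm/s.
4–10 s: v starts -40 cm/s; Δx = -40·6 + ½·8·6² = -96 cm; v ends 8 cm/s.
x(10) = 6 + Σ Δx = -171.5 cm.

-171.5 cm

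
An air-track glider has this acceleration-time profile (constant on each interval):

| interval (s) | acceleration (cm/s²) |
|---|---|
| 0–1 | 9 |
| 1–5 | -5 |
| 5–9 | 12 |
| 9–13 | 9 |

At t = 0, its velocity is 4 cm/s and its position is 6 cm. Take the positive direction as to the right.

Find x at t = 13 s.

330.5 cm

On each constant-a segment, Δv = aΔt and Δx = v₀Δt + ½aΔt²; chain segment to segment.
0–1 s: v starts 4 cm/s; Δx = 4·1 + ½·9·1² = 8.5 cm; v ends 13 cm/s.
1–5 s: v starts 13 cm/s; Δx = 13·4 + ½·-5·4² = 12 cm; v ends -7 cm/s.
5–9 s: v starts -7 cm/s; Δx = -7·4 + ½·12·4² = 68 cm; v ends 41 cm/s.
9–13 s: v starts 41 cm/s; Δx = 41·4 + ½·9·4² = 236 cm; v ends 77 cm/s.
x(13) = 6 + Σ Δx = 330.5 cm.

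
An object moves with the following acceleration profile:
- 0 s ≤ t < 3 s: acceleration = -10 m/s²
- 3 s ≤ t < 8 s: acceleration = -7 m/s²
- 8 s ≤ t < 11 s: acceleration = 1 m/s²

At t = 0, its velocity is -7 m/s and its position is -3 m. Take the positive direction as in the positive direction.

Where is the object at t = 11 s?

On each constant-a segment, Δv = aΔt and Δx = v₀Δt + ½aΔt²; chain segment to segment.
0–3 s: v starts -7 m/s; Δx = -7·3 + ½·-10·3² = -66 m; v ends -37 m/s.
3–8 s: v starts -37 m/s; Δx = -37·5 + ½·-7·5² = -272.5 m; v ends -72 m/s.
8–11 s: v starts -72 m/s; Δx = -72·3 + ½·1·3² = -211.5 m; v ends -69 m/s.
x(11) = -3 + Σ Δx = -553 m.

-553 m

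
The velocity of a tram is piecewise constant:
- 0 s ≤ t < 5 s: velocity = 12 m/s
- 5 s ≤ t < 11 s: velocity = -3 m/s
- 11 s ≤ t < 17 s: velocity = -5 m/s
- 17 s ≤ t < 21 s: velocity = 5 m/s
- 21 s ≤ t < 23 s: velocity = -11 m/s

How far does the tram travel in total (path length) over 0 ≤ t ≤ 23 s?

Total distance travelled is ∫|v| dt — sum the magnitudes of each area piece.
0–5 s: |12| × 5 = 60 m
5–11 s: |-3| × 6 = 18 m
11–17 s: |-5| × 6 = 30 m
17–21 s: |5| × 4 = 20 m
21–23 s: |-11| × 2 = 22 m
Total distance = 150 m

150 m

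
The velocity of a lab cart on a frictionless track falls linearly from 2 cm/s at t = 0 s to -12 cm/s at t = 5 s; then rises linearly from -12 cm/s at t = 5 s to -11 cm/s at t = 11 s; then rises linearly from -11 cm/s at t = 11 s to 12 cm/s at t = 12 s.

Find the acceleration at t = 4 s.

-2.8 cm/s²

Acceleration is the slope of the v-t graph on 0–5 s: (-12 − 2)/(5 − 0) = -2.8 cm/s².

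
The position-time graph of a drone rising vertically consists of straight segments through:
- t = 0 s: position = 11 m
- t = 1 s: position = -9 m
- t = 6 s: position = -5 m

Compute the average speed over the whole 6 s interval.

Average speed = (total path length)/(elapsed time); on a piecewise-linear x-t graph the path length is Σ|Δx|.
0–1 s: |Δx| = |-9 − 11| = 20 m
1–6 s: |Δx| = |-5 − -9| = 4 m
Total path = 24 m; average speed = 24/6 = 4 m/s.

4 m/s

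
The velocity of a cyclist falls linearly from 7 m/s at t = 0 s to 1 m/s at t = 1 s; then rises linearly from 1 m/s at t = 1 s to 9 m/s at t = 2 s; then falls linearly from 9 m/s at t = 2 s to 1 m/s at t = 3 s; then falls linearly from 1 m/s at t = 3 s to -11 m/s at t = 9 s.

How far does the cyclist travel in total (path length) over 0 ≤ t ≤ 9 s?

44.5 m

Distance (not displacement) is the total path length: add the absolute areas under v-t.
0–1 s: |½(7 + 1)(1)| = 4 m
1–2 s: |½(1 + 9)(1)| = 5 m
2–3 s: |½(9 + 1)(1)| = 5 m
3–9 s: v = 0 at t = 3.5 s; triangle areas 0.25 + 30.25 = 30.5 m
Total distance = 44.5 m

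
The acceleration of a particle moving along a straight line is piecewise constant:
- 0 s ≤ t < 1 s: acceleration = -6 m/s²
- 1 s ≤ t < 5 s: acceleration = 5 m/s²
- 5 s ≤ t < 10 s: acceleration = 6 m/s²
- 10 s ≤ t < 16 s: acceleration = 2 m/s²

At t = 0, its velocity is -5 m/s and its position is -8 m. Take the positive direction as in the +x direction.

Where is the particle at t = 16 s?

On each constant-a segment, Δv = aΔt and Δx = v₀Δt + ½aΔt²; chain segment to segment.
0–1 s: v starts -5 m/s; Δx = -5·1 + ½·-6·1² = -8 m; v ends -11 m/s.
1–5 s: v starts -11 m/s; Δx = -11·4 + ½·5·4² = -4 m; v ends 9 m/s.
5–10 s: v starts 9 m/s; Δx = 9·5 + ½·6·5² = 120 m; v ends 39 m/s.
10–16 s: v starts 39 m/s; Δx = 39·6 + ½·2·6² = 270 m; v ends 51 m/s.
x(16) = -8 + Σ Δx = 370 m.

370 m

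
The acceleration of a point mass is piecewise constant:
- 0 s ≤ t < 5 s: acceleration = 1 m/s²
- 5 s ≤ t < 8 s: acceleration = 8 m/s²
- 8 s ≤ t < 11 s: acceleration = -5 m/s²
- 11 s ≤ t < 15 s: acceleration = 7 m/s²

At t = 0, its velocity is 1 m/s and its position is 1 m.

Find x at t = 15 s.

On each constant-a segment, Δv = aΔt and Δx = v₀Δt + ½aΔt²; chain segment to segment.
0–5 s: v starts 1 m/s; Δx = 1·5 + ½·1·5² = 17.5 m; v ends 6 m/s.
5–8 s: v starts 6 m/s; Δx = 6·3 + ½·8·3² = 54 m; v ends 30 m/s.
8–11 s: v starts 30 m/s; Δx = 30·3 + ½·-5·3² = 67.5 m; v ends 15 m/s.
11–15 s: v starts 15 m/s; Δx = 15·4 + ½·7·4² = 116 m; v ends 43 m/s.
x(15) = 1 + Σ Δx = 256 m.

256 m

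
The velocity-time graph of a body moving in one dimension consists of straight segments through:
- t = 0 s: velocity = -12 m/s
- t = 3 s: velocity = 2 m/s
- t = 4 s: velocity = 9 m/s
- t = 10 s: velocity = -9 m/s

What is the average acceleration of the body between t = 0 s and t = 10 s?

0.3 m/s²

Average acceleration = Δv/Δt = (-9 − -12)/(10 − 0) = 0.3 m/s².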